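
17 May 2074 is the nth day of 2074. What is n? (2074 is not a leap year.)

Days in months before May: 31 + 28 + 31 + 30 = 120.
Plus 17 days into May → day 137.

137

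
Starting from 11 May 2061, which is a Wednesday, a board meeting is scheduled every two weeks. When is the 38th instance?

The 38th occurrence is 37 intervals after the first: 37 × 14 = 518 days after 11 May 2061.
May has 31 days — 20 days to the end of May leaves 498.
From end of May to end of 2061 is 214 days (284 left).
January has 31 days (253 left).
February has 28 days (225 left).
March has 31 days (194 left).
April has 30 days (164 left).
May has 31 days (133 left).
June has 30 days (103 left).
July has 31 days (72 left).
August has 31 days (41 left).
September has 30 days (11 left).
11 days into October → 11 October 2062.

11 October 2062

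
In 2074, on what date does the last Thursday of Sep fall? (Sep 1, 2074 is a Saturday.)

Sep 2074 begins on a Saturday, so the first Thursday is Sep 6 (5 days later).
Sep 2074 has 30 days. Adding weeks: 6, 13, 20, 27 — the last one ≤ 30 is the 27th.

Sep 27, 2074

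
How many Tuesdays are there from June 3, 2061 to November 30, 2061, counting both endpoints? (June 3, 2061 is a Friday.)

June 3, 2061 is a Friday; the first Tuesday on or after it is June 7, 2061 (4 days later).
From June 7, 2061 to November 30, 2061: 23 + 31 + 31 + 30 + 31 + 30 = 176 days (rest of June, July, August, September, October, November).
176 ÷ 7 = 25 full weeks with remainder 1, so 25 more Tuesdays after the first → 26.

26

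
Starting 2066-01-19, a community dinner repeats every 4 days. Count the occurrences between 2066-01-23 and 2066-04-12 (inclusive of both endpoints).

Occurrences land 4·i days after 2066-01-19 for i = 0, 1, 2, …
2066-01-23 is 4 days after the start; 4 ÷ 4 = 1 remainder 0. First occurrence in the window: #2 on 2066-01-23 (1×4 = 4 days in).
2066-04-12 is 83 days after the start; 83 ÷ 4 = 20 remainder 3. Last occurrence in the window: #21 on 2066-04-09.
Occurrences #2 through #21: 20 in total.

20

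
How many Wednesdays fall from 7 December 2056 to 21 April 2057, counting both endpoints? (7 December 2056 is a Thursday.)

19

7 December 2056 is a Thursday; the first Wednesday on or after it is 13 December 2056 (6 days later).
From 13 December 2056 to 21 April 2057: 18 + 31 + 28 + 31 + 21 = 129 days (rest of December, January, February, March, April).
129 ÷ 7 = 18 full weeks with remainder 3, so 18 more Wednesdays after the first → 19.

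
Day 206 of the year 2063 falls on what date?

January has 31 days (206 − 31 = 175 remain).
February has 28 days (175 − 28 = 147 remain).
March has 31 days (147 − 31 = 116 remain).
April has 30 days (116 − 30 = 86 remain).
May has 31 days (86 − 31 = 55 remain).
June has 30 days (55 − 30 = 25 remain).
25 into July → July 25.

July 25, 2063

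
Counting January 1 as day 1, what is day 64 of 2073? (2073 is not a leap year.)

January has 31 days (64 − 31 = 33 remain).
February has 28 days (33 − 28 = 5 remain).
5 into March → March 5.

March 5, 2073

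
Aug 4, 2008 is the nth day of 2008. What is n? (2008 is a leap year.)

Days in months before Aug: 31 + 29 + 31 + 30 + 31 + 30 + 31 = 213.
Plus 4 days into Aug → day 217.

217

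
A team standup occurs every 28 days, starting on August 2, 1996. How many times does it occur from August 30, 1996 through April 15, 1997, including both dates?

9

Occurrences land 28·i days after August 2, 1996 for i = 0, 1, 2, …
August 30, 1996 is 28 days after the start; 28 ÷ 28 = 1 remainder 0. First occurrence in the window: #2 on August 30, 1996 (1×28 = 28 days in).
April 15, 1997 is 256 days after the start; 256 ÷ 28 = 9 remainder 4. Last occurrence in the window: #10 on April 11, 1997.
Occurrences #2 through #10: 9 in total.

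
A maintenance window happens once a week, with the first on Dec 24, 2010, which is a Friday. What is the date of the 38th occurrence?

Sep 9, 2011

The 38th occurrence is 37 intervals after the first: 37 × 7 = 259 days after Dec 24, 2010.
Dec has 31 days — 7 days to the end of Dec leaves 252.
Jan has 31 days (221 left).
Feb has 28 days (193 left).
Mar has 31 days (162 left).
Apr has 30 days (132 left).
May has 31 days (101 left).
Jun has 30 days (71 left).
Jul has 31 days (40 left).
Aug has 31 days (9 left).
9 days into Sep → Sep 9, 2011.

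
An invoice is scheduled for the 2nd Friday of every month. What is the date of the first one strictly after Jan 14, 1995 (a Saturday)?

Jan 1995 starts on a Sunday; its first Friday is the 6th, so the 2nd Friday is the 13th — Jan 13, 1995.
That is not after Jan 14, 1995, so look at Feb 1995.
Feb 1995 starts on a Wednesday; its first Friday is the 3rd, so the 2nd Friday is the 10th — Feb 10, 1995.

Feb 10, 1995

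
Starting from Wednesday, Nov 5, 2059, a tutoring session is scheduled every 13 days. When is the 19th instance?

The 19th occurrence is 18 intervals after the first: 18 × 13 = 234 days after Nov 5, 2059.
Nov has 30 days — 25 days to the end of Nov leaves 209.
Dec has 31 days (178 left).
Jan has 31 days (147 left).
Feb has 29 days (118 left).
Mar has 31 days (87 left).
Apr has 30 days (57 left).
May has 31 days (26 left).
26 days into Jun → Jun 26, 2060.

Jun 26, 2060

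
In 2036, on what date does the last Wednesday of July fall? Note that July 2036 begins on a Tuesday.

30 July 2036

July 2036 begins on a Tuesday, so the first Wednesday is July 2 (1 day later).
July 2036 has 31 days. Adding weeks: 2, 9, 16, 23, 30 — the last one ≤ 31 is the 30th.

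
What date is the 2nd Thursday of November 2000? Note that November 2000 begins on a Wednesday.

November 2000 begins on a Wednesday, so the first Thursday is November 2 (1 day later).
The 2nd Thursday is 1 weeks later: 2 + 7 = 9.

9 November 2000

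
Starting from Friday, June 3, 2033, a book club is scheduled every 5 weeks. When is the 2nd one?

July 8, 2033

The 2nd occurrence is 1 interval after the first: 1 × 35 = 35 days after June 3, 2033.
June has 30 days — 27 days to the end of June leaves 8.
8 days into July → July 8, 2033.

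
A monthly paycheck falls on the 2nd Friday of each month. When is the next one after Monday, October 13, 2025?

November 14, 2025

October 2025 starts on a Wednesday; its first Friday is the 3rd, so the 2nd Friday is the 10th — October 10, 2025.
That is not after October 13, 2025, so look at November 2025.
November 2025 starts on a Saturday; its first Friday is the 7th, so the 2nd Friday is the 14th — November 14, 2025.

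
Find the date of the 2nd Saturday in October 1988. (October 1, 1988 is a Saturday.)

October 8, 1988

October 1988 begins on a Saturday, so the first Saturday is October 1.
The 2nd Saturday is 1 weeks later: 1 + 7 = 8.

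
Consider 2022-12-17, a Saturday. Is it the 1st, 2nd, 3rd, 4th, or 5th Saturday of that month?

Day 17 falls in week ⌈17/7⌉ of the month.
Days 1–7 hold the 1st Saturday, 8–14 the 2nd, 15–21 the 3rd, 22–28 the 4th, 29–31 the 5th.
17 is in the range for the 3rd.

3rd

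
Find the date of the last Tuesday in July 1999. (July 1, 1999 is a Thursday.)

July 1999 begins on a Thursday, so the first Tuesday is July 6 (5 days later).
July 1999 has 31 days. Adding weeks: 6, 13, 20, 27 — the last one ≤ 31 is the 27th.

1999-07-27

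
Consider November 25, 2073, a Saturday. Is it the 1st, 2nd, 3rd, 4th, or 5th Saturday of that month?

4th

Day 25 falls in week ⌈25/7⌉ of the month.
Days 1–7 hold the 1st Saturday, 8–14 the 2nd, 15–21 the 3rd, 22–28 the 4th, 29–31 the 5th.
25 is in the range for the 4th.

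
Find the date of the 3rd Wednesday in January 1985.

January 16, 1985

January 1985 begins on a Tuesday, so the first Wednesday is January 2 (1 day later).
The 3rd Wednesday is 2 weeks later: 2 + 14 = 16.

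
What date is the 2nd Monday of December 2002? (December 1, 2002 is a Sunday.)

9 December 2002

December 2002 begins on a Sunday, so the first Monday is December 2 (1 day later).
The 2nd Monday is 1 weeks later: 2 + 7 = 9.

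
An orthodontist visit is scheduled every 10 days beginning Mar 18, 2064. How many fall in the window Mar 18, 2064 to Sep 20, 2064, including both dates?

Occurrences land 10·i days after Mar 18, 2064 for i = 0, 1, 2, …
The window opens on the start date, so the first occurrence inside is #1 on Mar 18, 2064.
Sep 20, 2064 is 186 days after the start; 186 ÷ 10 = 18 remainder 6. Last occurrence in the window: #19 on Sep 14, 2064.
Occurrences #1 through #19: 19 in total.

19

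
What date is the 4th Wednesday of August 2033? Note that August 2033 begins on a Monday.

2033-08-24

August 2033 begins on a Monday, so the first Wednesday is August 3 (2 days later).
The 4th Wednesday is 3 weeks later: 3 + 21 = 24.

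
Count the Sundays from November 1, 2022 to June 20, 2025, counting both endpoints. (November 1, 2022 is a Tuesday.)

November 1, 2022 is a Tuesday; the first Sunday on or after it is November 6, 2022 (5 days later).
From November 6, 2022 to June 20, 2025: 55 + 365 + 366 + 171 = 957 days (rest of 2022, 2023, 2024, to June 20, 2025 in 2025).
957 ÷ 7 = 136 full weeks with remainder 5, so 136 more Sundays after the first → 137.

137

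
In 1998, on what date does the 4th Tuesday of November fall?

November 24, 1998

November 1998 begins on a Sunday, so the first Tuesday is November 3 (2 days later).
The 4th Tuesday is 3 weeks later: 3 + 21 = 24.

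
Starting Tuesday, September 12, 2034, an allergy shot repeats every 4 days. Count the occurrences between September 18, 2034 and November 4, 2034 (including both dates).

12

Occurrences land 4·i days after September 12, 2034 for i = 0, 1, 2, …
September 18, 2034 is 6 days after the start; 6 ÷ 4 = 1 remainder 2; since the remainder is 2, round up to i = 2. First occurrence in the window: #3 on September 20, 2034 (2×4 = 8 days in).
November 4, 2034 is 53 days after the start; 53 ÷ 4 = 13 remainder 1. Last occurrence in the window: #14 on November 3, 2034.
Occurrences #3 through #14: 12 in total.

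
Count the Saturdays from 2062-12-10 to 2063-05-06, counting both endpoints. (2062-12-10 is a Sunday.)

21

2062-12-10 is a Sunday; the first Saturday on or after it is 2062-12-16 (6 days later).
From 2062-12-16 to 2063-05-06: 15 + 31 + 28 + 31 + 30 + 6 = 141 days (rest of December, January, February, March, April, May).
141 ÷ 7 = 20 full weeks with remainder 1, so 20 more Saturdays after the first → 21.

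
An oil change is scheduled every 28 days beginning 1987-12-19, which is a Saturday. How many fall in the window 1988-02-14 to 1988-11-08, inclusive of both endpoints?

9

Occurrences land 28·i days after 1987-12-19 for i = 0, 1, 2, …
1988-02-14 is 57 days after the start; 57 ÷ 28 = 2 remainder 1; since the remainder is 1, round up to i = 3. First occurrence in the window: #4 on 1988-03-12 (3×28 = 84 days in).
1988-11-08 is 325 days after the start; 325 ÷ 28 = 11 remainder 17. Last occurrence in the window: #12 on 1988-10-22.
Occurrences #4 through #12: 9 in total.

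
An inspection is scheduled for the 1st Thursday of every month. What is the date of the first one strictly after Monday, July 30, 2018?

August 2, 2018

July 2018 starts on a Sunday, so its 1st Thursday is July 5, 2018 (4 days in).
That is not after July 30, 2018, so look at August 2018.
August 2018 starts on a Wednesday, so its 1st Thursday is August 2, 2018 (1 day in).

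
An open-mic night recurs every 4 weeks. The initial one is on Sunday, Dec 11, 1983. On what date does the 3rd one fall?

The 3rd occurrence is 2 intervals after the first: 2 × 28 = 56 days after Dec 11, 1983.
Dec has 31 days — 20 days to the end of Dec leaves 36.
Jan has 31 days (5 left).
5 days into Feb → Feb 5, 1984.

Feb 5, 1984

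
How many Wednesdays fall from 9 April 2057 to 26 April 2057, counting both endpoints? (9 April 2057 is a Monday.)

9 April 2057 is a Monday; the first Wednesday on or after it is 11 April 2057 (2 days later).
From 11 April 2057 to 26 April 2057 is 26 − 11 = 15 days.
15 ÷ 7 = 2 full weeks with remainder 1, so 2 more Wednesdays after the first → 3.

3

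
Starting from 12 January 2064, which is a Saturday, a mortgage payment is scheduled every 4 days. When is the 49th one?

The 49th occurrence is 48 intervals after the first: 48 × 4 = 192 days after 12 January 2064.
January has 31 days — 19 days to the end of January leaves 173.
February has 29 days (144 left).
March has 31 days (113 left).
April has 30 days (83 left).
May has 31 days (52 left).
June has 30 days (22 left).
22 days into July → 22 July 2064.

22 July 2064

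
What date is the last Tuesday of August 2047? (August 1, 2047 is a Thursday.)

27 August 2047

August 2047 begins on a Thursday, so the first Tuesday is August 6 (5 days later).
August 2047 has 31 days. Adding weeks: 6, 13, 20, 27 — the last one ≤ 31 is the 27th.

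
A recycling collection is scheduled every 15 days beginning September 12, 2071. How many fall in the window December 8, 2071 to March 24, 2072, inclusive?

Occurrences land 15·i days after September 12, 2071 for i = 0, 1, 2, …
December 8, 2071 is 87 days after the start; 87 ÷ 15 = 5 remainder 12; since the remainder is 12, round up to i = 6. First occurrence in the window: #7 on December 11, 2071 (6×15 = 90 days in).
March 24, 2072 is 194 days after the start; 194 ÷ 15 = 12 remainder 14. Last occurrence in the window: #13 on March 10, 2072.
Occurrences #7 through #13: 7 in total.

7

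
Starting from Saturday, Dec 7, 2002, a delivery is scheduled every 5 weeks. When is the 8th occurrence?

The 8th occurrence is 7 intervals after the first: 7 × 35 = 245 days after Dec 7, 2002.
Dec has 31 days — 24 days to the end of Dec leaves 221.
Jan has 31 days (190 left).
Feb has 28 days (162 left).
Mar has 31 days (131 left).
Apr has 30 days (101 left).
May has 31 days (70 left).
Jun has 30 days (40 left).
Jul has 31 days (9 left).
9 days into Aug → Aug 9, 2003.

Aug 9, 2003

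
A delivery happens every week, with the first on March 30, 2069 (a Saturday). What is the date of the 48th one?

February 22, 2070

The 48th occurrence is 47 intervals after the first: 47 × 7 = 329 days after March 30, 2069.
March has 31 days — 1 day to the end of March leaves 328.
April has 30 days (298 left).
May has 31 days (267 left).
June has 30 days (237 left).
July has 31 days (206 left).
August has 31 days (175 left).
September has 30 days (145 left).
October has 31 days (114 left).
November has 30 days (84 left).
December has 31 days (53 left).
January has 31 days (22 left).
22 days into February → February 22, 2070.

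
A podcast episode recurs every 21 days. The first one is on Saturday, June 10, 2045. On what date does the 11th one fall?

The 11th occurrence is 10 intervals after the first: 10 × 21 = 210 days after June 10, 2045.
June has 30 days — 20 days to the end of June leaves 190.
July has 31 days (159 left).
August has 31 days (128 left).
September has 30 days (98 left).
October has 31 days (67 left).
November has 30 days (37 left).
December has 31 days (6 left).
6 days into January → January 6, 2046.

January 6, 2046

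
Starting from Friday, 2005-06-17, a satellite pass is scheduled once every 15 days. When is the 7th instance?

2005-09-15

The 7th occurrence is 6 intervals after the first: 6 × 15 = 90 days after 2005-06-17.
June has 30 days — 13 days to the end of June leaves 77.
July has 31 days (46 left).
August has 31 days (15 left).
15 days into September → 2005-09-15.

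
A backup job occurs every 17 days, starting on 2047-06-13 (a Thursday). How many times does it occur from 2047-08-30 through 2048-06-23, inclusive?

18

Occurrences land 17·i days after 2047-06-13 for i = 0, 1, 2, …
2047-08-30 is 78 days after the start; 78 ÷ 17 = 4 remainder 10; since the remainder is 10, round up to i = 5. First occurrence in the window: #6 on 2047-09-06 (5×17 = 85 days in).
2048-06-23 is 376 days after the start; 376 ÷ 17 = 22 remainder 2. Last occurrence in the window: #23 on 2048-06-21.
Occurrences #6 through #23: 18 in total.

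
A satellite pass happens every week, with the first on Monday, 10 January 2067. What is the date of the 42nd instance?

24 October 2067

The 42nd occurrence is 41 intervals after the first: 41 × 7 = 287 days after 10 January 2067.
January has 31 days — 21 days to the end of January leaves 266.
February has 28 days (238 left).
March has 31 days (207 left).
April has 30 days (177 left).
May has 31 days (146 left).
June has 30 days (116 left).
July has 31 days (85 left).
August has 31 days (54 left).
September has 30 days (24 left).
24 days into October → 24 October 2067.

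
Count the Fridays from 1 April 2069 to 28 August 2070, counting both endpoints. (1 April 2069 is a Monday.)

1 April 2069 is a Monday; the first Friday on or after it is 5 April 2069 (4 days later).
From 5 April 2069 to 28 August 2070: 270 + 240 = 510 days (rest of 2069, to 28 August 2070 in 2070).
510 ÷ 7 = 72 full weeks with remainder 6, so 72 more Fridays after the first → 73.

73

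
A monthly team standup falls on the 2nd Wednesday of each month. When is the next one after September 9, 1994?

September 1994 starts on a Thursday; its first Wednesday is the 7th, so the 2nd Wednesday is the 14th — September 14, 1994.
September 14, 1994 is after September 9, 1994, so that is the next one.

September 14, 1994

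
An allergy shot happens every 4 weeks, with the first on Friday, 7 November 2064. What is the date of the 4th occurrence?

The 4th occurrence is 3 intervals after the first: 3 × 28 = 84 days after 7 November 2064.
November has 30 days — 23 days to the end of November leaves 61.
December has 31 days (30 left).
30 days into January → 30 January 2065.

30 January 2065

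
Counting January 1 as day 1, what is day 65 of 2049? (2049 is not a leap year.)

2049-03-06

January has 31 days (65 − 31 = 34 remain).
February has 28 days (34 − 28 = 6 remain).
6 into March → March 6.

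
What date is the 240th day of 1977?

Aug 28, 1977

Jan has 31 days (240 − 31 = 209 remain).
Feb has 28 days (209 − 28 = 181 remain).
Mar has 31 days (181 − 31 = 150 remain).
Apr has 30 days (150 − 30 = 120 remain).
May has 31 days (120 − 31 = 89 remain).
Jun has 30 days (89 − 30 = 59 remain).
Jul has 31 days (59 − 31 = 28 remain).
28 into Aug → Aug 28.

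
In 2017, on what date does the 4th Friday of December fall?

The first Friday of December 2017 is December 1.
The 4th Friday is 3 weeks later: 1 + 21 = 22.

22 December 2017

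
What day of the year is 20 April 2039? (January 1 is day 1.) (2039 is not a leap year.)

Days in months before April: 31 + 28 + 31 = 90.
Plus 20 days into April → day 110.

110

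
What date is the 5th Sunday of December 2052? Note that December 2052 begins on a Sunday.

December 2052 begins on a Sunday, so the first Sunday is December 1.
The 5th Sunday is 4 weeks later: 1 + 28 = 29.

December 29, 2052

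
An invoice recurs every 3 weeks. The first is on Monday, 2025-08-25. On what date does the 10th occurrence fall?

2026-03-02

The 10th occurrence is 9 intervals after the first: 9 × 21 = 189 days after 2025-08-25.
August has 31 days — 6 days to the end of August leaves 183.
September has 30 days (153 left).
October has 31 days (122 left).
November has 30 days (92 left).
December has 31 days (61 left).
January has 31 days (30 left).
February has 28 days (2 left).
2 days into March → 2026-03-02.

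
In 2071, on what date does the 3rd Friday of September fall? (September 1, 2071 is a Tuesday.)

September 2071 begins on a Tuesday, so the first Friday is September 4 (3 days later).
The 3rd Friday is 2 weeks later: 4 + 14 = 18.

September 18, 2071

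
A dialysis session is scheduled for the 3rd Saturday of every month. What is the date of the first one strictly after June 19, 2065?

June 20, 2065

June 2065 starts on a Monday; its first Saturday is the 6th, so the 3rd Saturday is the 20th — June 20, 2065.
June 20, 2065 is after June 19, 2065, so that is the next one.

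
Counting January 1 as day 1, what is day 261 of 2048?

17 September 2048

January has 31 days (261 − 31 = 230 remain).
February has 29 days (230 − 29 = 201 remain).
March has 31 days (201 − 31 = 170 remain).
April has 30 days (170 − 30 = 140 remain).
May has 31 days (140 − 31 = 109 remain).
June has 30 days (109 − 30 = 79 remain).
July has 31 days (79 − 31 = 48 remain).
August has 31 days (48 − 31 = 17 remain).
17 into September → September 17.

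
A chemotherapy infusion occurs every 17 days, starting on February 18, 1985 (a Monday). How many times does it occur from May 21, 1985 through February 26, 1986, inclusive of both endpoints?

Occurrences land 17·i days after February 18, 1985 for i = 0, 1, 2, …
May 21, 1985 is 92 days after the start; 92 ÷ 17 = 5 remainder 7; since the remainder is 7, round up to i = 6. First occurrence in the window: #7 on May 31, 1985 (6×17 = 102 days in).
February 26, 1986 is 373 days after the start; 373 ÷ 17 = 21 remainder 16. Last occurrence in the window: #22 on February 10, 1986.
Occurrences #7 through #22: 16 in total.

16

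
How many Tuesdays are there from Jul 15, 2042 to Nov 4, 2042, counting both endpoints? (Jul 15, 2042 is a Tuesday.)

17

Jul 15, 2042 is a Tuesday; the first Tuesday on or after it is Jul 15, 2042.
From Jul 15, 2042 to Nov 4, 2042: 16 + 31 + 30 + 31 + 4 = 112 days (rest of Jul, Aug, Sep, Oct, Nov).
112 ÷ 7 = 16 full weeks with remainder 0, so 16 more Tuesdays after the first → 17.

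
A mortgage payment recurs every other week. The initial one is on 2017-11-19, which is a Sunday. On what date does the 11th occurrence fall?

The 11th occurrence is 10 intervals after the first: 10 × 14 = 140 days after 2017-11-19.
November has 30 days — 11 days to the end of November leaves 129.
December has 31 days (98 left).
January has 31 days (67 left).
February has 28 days (39 left).
March has 31 days (8 left).
8 days into April → 2018-04-08.

2018-04-08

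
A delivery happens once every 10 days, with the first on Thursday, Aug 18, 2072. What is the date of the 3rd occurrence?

Sep 7, 2072

The 3rd occurrence is 2 intervals after the first: 2 × 10 = 20 days after Aug 18, 2072.
Aug has 31 days — 13 days to the end of Aug leaves 7.
7 days into Sep → Sep 7, 2072.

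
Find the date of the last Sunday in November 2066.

November 2066 begins on a Monday, so the first Sunday is November 7 (6 days later).
November 2066 has 30 days. Adding weeks: 7, 14, 21, 28 — the last one ≤ 30 is the 28th.

2066-11-28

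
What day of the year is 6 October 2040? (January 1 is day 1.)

280

Days in months before October: 31 + 29 + 31 + 30 + 31 + 30 + 31 + 31 + 30 = 274.
Plus 6 days into October → day 280.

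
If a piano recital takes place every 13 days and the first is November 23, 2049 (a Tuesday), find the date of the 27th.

October 27, 2050

The 27th occurrence is 26 intervals after the first: 26 × 13 = 338 days after November 23, 2049.
November has 30 days — 7 days to the end of November leaves 331.
December has 31 days (300 left).
January has 31 days (269 left).
February has 28 days (241 left).
March has 31 days (210 left).
April has 30 days (180 left).
May has 31 days (149 left).
June has 30 days (119 left).
July has 31 days (88 left).
August has 31 days (57 left).
September has 30 days (27 left).
27 days into October → October 27, 2050.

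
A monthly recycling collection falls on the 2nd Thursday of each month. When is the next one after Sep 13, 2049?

Sep 2049 starts on a Wednesday; its first Thursday is the 2nd, so the 2nd Thursday is the 9th — Sep 9, 2049.
That is not after Sep 13, 2049, so look at Oct 2049.
Oct 2049 starts on a Friday; its first Thursday is the 7th, so the 2nd Thursday is the 14th — Oct 14, 2049.

Oct 14, 2049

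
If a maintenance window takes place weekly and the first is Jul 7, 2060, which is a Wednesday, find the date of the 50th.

Jun 15, 2061

The 50th occurrence is 49 intervals after the first: 49 × 7 = 343 days after Jul 7, 2060.
Jul has 31 days — 24 days to the end of Jul leaves 319.
Aug has 31 days (288 left).
Sep has 30 days (258 left).
Oct has 31 days (227 left).
Nov has 30 days (197 left).
Dec has 31 days (166 left).
Jan has 31 days (135 left).
Feb has 28 days (107 left).
Mar has 31 days (76 left).
Apr has 30 days (46 left).
May has 31 days (15 left).
15 days into Jun → Jun 15, 2061.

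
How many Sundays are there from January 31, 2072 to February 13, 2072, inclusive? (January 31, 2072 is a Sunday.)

January 31, 2072 is a Sunday; the first Sunday on or after it is January 31, 2072.
From January 31, 2072 to February 13, 2072: 0 + 13 = 13 days (rest of January, February).
13 ÷ 7 = 1 full weeks with remainder 6, so 1 more Sundays after the first → 2.

2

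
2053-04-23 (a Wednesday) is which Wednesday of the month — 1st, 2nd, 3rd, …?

4th

Day 23 falls in week ⌈23/7⌉ of the month.
Days 1–7 hold the 1st Wednesday, 8–14 the 2nd, 15–21 the 3rd, 22–28 the 4th, 29–31 the 5th.
23 is in the range for the 4th.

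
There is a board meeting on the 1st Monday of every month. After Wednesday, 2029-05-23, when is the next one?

May 2029 starts on a Tuesday, so its 1st Monday is 2029-05-07 (6 days in).
That is not after 2029-05-23, so look at June 2029.
June 2029 starts on a Friday, so its 1st Monday is 2029-06-04 (3 days in).

2029-06-04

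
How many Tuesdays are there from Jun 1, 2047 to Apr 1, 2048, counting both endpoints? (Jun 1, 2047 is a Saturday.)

44

Jun 1, 2047 is a Saturday; the first Tuesday on or after it is Jun 4, 2047 (3 days later).
From Jun 4, 2047 to Apr 1, 2048: 26 + 31 + 31 + 30 + 31 + 30 + 31 + 31 + 29 + 31 + 1 = 302 days (rest of Jun, Jul, Aug, Sep, Oct, Nov, Dec, Jan, Feb, Mar, Apr).
302 ÷ 7 = 43 full weeks with remainder 1, so 43 more Tuesdays after the first → 44.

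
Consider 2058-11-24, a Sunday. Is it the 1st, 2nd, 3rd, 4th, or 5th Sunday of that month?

Day 24 falls in week ⌈24/7⌉ of the month.
Days 1–7 hold the 1st Sunday, 8–14 the 2nd, 15–21 the 3rd, 22–28 the 4th, 29–31 the 5th.
24 is in the range for the 4th.

4th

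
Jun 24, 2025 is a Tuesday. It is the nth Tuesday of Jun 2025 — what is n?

Day 24 falls in week ⌈24/7⌉ of the month.
Days 1–7 hold the 1st Tuesday, 8–14 the 2nd, 15–21 the 3rd, 22–28 the 4th, 29–31 the 5th.
24 is in the range for the 4th.

4th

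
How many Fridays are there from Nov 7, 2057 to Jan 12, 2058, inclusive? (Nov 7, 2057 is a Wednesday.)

Nov 7, 2057 is a Wednesday; the first Friday on or after it is Nov 9, 2057 (2 days later).
From Nov 9, 2057 to Jan 12, 2058: 21 + 31 + 12 = 64 days (rest of Nov, Dec, Jan).
64 ÷ 7 = 9 full weeks with remainder 1, so 9 more Fridays after the first → 10.

10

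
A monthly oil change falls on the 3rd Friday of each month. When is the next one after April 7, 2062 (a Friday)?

April 21, 2062

April 2062 starts on a Saturday; its first Friday is the 7th, so the 3rd Friday is the 21st — April 21, 2062.
April 21, 2062 is after April 7, 2062, so that is the next one.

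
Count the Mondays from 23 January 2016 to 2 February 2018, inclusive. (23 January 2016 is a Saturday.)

23 January 2016 is a Saturday; the first Monday on or after it is 25 January 2016 (2 days later).
From 25 January 2016 to 2 February 2018: 341 + 365 + 33 = 739 days (rest of 2016, 2017, to 2 February 2018 in 2018).
739 ÷ 7 = 105 full weeks with remainder 4, so 105 more Mondays after the first → 106.

106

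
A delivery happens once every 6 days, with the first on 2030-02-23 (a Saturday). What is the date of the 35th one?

2030-09-15

The 35th occurrence is 34 intervals after the first: 34 × 6 = 204 days after 2030-02-23.
February has 28 days — 5 days to the end of February leaves 199.
March has 31 days (168 left).
April has 30 days (138 left).
May has 31 days (107 left).
June has 30 days (77 left).
July has 31 days (46 left).
August has 31 days (15 left).
15 days into September → 2030-09-15.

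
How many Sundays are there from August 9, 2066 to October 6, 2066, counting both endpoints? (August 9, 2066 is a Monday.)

8

August 9, 2066 is a Monday; the first Sunday on or after it is August 15, 2066 (6 days later).
From August 15, 2066 to October 6, 2066: 16 + 30 + 6 = 52 days (rest of August, September, October).
52 ÷ 7 = 7 full weeks with remainder 3, so 7 more Sundays after the first → 8.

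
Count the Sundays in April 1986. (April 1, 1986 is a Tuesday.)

April 1, 1986 is a Tuesday; the first Sunday on or after it is April 6, 1986 (5 days later).
From April 6, 1986 to April 30, 1986 is 30 − 6 = 24 days.
24 ÷ 7 = 3 full weeks with remainder 3, so 3 more Sundays after the first → 4.

4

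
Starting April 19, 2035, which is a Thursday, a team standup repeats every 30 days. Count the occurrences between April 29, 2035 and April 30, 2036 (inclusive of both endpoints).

12

Occurrences land 30·i days after April 19, 2035 for i = 0, 1, 2, …
April 29, 2035 is 10 days after the start; 10 ÷ 30 = 0 remainder 10; since the remainder is 10, round up to i = 1. First occurrence in the window: #2 on May 19, 2035 (1×30 = 30 days in).
April 30, 2036 is 377 days after the start; 377 ÷ 30 = 12 remainder 17. Last occurrence in the window: #13 on April 13, 2036.
Occurrences #2 through #13: 12 in total.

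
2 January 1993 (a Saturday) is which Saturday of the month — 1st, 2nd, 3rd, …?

1st

Day 2 falls in week ⌈2/7⌉ of the month.
Days 1–7 hold the 1st Saturday, 8–14 the 2nd, 15–21 the 3rd, 22–28 the 4th, 29–31 the 5th.
2 is in the range for the 1st.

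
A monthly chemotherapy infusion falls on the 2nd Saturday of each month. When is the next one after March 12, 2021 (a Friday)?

March 2021 starts on a Monday; its first Saturday is the 6th, so the 2nd Saturday is the 13th — March 13, 2021.
March 13, 2021 is after March 12, 2021, so that is the next one.

March 13, 2021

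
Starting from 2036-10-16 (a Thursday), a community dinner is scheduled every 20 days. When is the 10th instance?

The 10th occurrence is 9 intervals after the first: 9 × 20 = 180 days after 2036-10-16.
October has 31 days — 15 days to the end of October leaves 165.
November has 30 days (135 left).
December has 31 days (104 left).
January has 31 days (73 left).
February has 28 days (45 left).
March has 31 days (14 left).
14 days into April → 2037-04-14.

2037-04-14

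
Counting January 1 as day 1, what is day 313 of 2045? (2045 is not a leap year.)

Nov 9, 2045

Jan has 31 days (313 − 31 = 282 remain).
Feb has 28 days (282 − 28 = 254 remain).
Mar has 31 days (254 − 31 = 223 remain).
Apr has 30 days (223 − 30 = 193 remain).
May has 31 days (193 − 31 = 162 remain).
Jun has 30 days (162 − 30 = 132 remain).
Jul has 31 days (132 − 31 = 101 remain).
Aug has 31 days (101 − 31 = 70 remain).
Sep has 30 days (70 − 30 = 40 remain).
Oct has 31 days (40 − 31 = 9 remain).
9 into Nov → Nov 9.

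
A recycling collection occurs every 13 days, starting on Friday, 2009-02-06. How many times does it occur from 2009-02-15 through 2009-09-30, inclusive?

18

Occurrences land 13·i days after 2009-02-06 for i = 0, 1, 2, …
2009-02-15 is 9 days after the start; 9 ÷ 13 = 0 remainder 9; since the remainder is 9, round up to i = 1. First occurrence in the window: #2 on 2009-02-19 (1×13 = 13 days in).
2009-09-30 is 236 days after the start; 236 ÷ 13 = 18 remainder 2. Last occurrence in the window: #19 on 2009-09-28.
Occurrences #2 through #19: 18 in total.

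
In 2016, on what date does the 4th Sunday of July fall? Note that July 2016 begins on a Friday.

24 July 2016

July 2016 begins on a Friday, so the first Sunday is July 3 (2 days later).
The 4th Sunday is 3 weeks later: 3 + 21 = 24.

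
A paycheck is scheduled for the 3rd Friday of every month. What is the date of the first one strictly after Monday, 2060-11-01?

2060-11-19

November 2060 starts on a Monday; its first Friday is the 5th, so the 3rd Friday is the 19th — 2060-11-19.
2060-11-19 is after 2060-11-01, so that is the next one.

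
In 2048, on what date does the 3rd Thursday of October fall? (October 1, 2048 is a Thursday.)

2048-10-15

October 2048 begins on a Thursday, so the first Thursday is October 1.
The 3rd Thursday is 2 weeks later: 1 + 14 = 15.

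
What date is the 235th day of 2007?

January has 31 days (235 − 31 = 204 remain).
February has 28 days (204 − 28 = 176 remain).
March has 31 days (176 − 31 = 145 remain).
April has 30 days (145 − 30 = 115 remain).
May has 31 days (115 − 31 = 84 remain).
June has 30 days (84 − 30 = 54 remain).
July has 31 days (54 − 31 = 23 remain).
23 into August → August 23.

23 August 2007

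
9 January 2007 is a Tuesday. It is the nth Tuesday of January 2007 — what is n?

2nd

Day 9 falls in week ⌈9/7⌉ of the month.
Days 1–7 hold the 1st Tuesday, 8–14 the 2nd, 15–21 the 3rd, 22–28 the 4th, 29–31 the 5th.
9 is in the range for the 2nd.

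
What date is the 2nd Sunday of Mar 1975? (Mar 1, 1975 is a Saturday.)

Mar 9, 1975

Mar 1975 begins on a Saturday, so the first Sunday is Mar 2 (1 day later).
The 2nd Sunday is 1 weeks later: 2 + 7 = 9.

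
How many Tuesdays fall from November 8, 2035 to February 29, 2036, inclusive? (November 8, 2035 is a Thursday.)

16

November 8, 2035 is a Thursday; the first Tuesday on or after it is November 13, 2035 (5 days later).
From November 13, 2035 to February 29, 2036: 17 + 31 + 31 + 29 = 108 days (rest of November, December, January, February).
108 ÷ 7 = 15 full weeks with remainder 3, so 15 more Tuesdays after the first → 16.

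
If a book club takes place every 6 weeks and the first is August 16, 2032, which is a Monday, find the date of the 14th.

The 14th occurrence is 13 intervals after the first: 13 × 42 = 546 days after August 16, 2032.
August has 31 days — 15 days to the end of August leaves 531.
From end of August to end of 2032 is 122 days (409 left).
2033 has 365 days (44 left).
January has 31 days (13 left).
13 days into February → February 13, 2034.

February 13, 2034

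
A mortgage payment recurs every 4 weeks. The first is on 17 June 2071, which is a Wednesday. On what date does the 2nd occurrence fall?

The 2nd occurrence is 1 interval after the first: 1 × 28 = 28 days after 17 June 2071.
June has 30 days — 13 days to the end of June leaves 15.
15 days into July → 15 July 2071.

15 July 2071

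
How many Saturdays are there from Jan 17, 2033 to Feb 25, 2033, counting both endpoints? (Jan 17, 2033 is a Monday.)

Jan 17, 2033 is a Monday; the first Saturday on or after it is Jan 22, 2033 (5 days later).
From Jan 22, 2033 to Feb 25, 2033: 9 + 25 = 34 days (rest of Jan, Feb).
34 ÷ 7 = 4 full weeks with remainder 6, so 4 more Saturdays after the first → 5.

5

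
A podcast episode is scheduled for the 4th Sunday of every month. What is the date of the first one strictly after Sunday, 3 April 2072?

April 2072 starts on a Friday; its first Sunday is the 3rd, so the 4th Sunday is the 24th — 24 April 2072.
24 April 2072 is after 3 April 2072, so that is the next one.

24 April 2072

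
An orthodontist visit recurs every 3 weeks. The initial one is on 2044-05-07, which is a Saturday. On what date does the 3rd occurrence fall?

2044-06-18

The 3rd occurrence is 2 intervals after the first: 2 × 21 = 42 days after 2044-05-07.
May has 31 days — 24 days to the end of May leaves 18.
18 days into June → 2044-06-18.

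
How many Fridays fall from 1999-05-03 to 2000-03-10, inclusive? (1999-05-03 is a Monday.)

1999-05-03 is a Monday; the first Friday on or after it is 1999-05-07 (4 days later).
From 1999-05-07 to 2000-03-10: 24 + 30 + 31 + 31 + 30 + 31 + 30 + 31 + 31 + 29 + 10 = 308 days (rest of May, June, July, August, September, October, November, December, January, February, March).
308 ÷ 7 = 44 full weeks with remainder 0, so 44 more Fridays after the first → 45.

45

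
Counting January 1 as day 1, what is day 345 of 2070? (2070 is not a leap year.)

December 11, 2070

January has 31 days (345 − 31 = 314 remain).
February has 28 days (314 − 28 = 286 remain).
March has 31 days (286 − 31 = 255 remain).
April has 30 days (255 − 30 = 225 remain).
May has 31 days (225 − 31 = 194 remain).
June has 30 days (194 − 30 = 164 remain).
July has 31 days (164 − 31 = 133 remain).
August has 31 days (133 − 31 = 102 remain).
September has 30 days (102 − 30 = 72 remain).
October has 31 days (72 − 31 = 41 remain).
November has 30 days (41 − 30 = 11 remain).
11 into December → December 11.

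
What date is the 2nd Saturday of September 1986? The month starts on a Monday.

September 1986 begins on a Monday, so the first Saturday is September 6 (5 days later).
The 2nd Saturday is 1 weeks later: 6 + 7 = 13.

13 September 1986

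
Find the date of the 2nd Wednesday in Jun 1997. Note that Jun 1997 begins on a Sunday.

Jun 11, 1997

Jun 1997 begins on a Sunday, so the first Wednesday is Jun 4 (3 days later).
The 2nd Wednesday is 1 weeks later: 4 + 7 = 11.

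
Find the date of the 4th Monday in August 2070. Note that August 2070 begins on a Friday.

2070-08-25

August 2070 begins on a Friday, so the first Monday is August 4 (3 days later).
The 4th Monday is 3 weeks later: 4 + 21 = 25.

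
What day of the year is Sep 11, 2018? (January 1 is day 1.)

254

Days in months before Sep: 31 + 28 + 31 + 30 + 31 + 30 + 31 + 31 = 243.
Plus 11 days into Sep → day 254.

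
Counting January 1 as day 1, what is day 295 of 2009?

October 22, 2009

January has 31 days (295 − 31 = 264 remain).
February has 28 days (264 − 28 = 236 remain).
March has 31 days (236 − 31 = 205 remain).
April has 30 days (205 − 30 = 175 remain).
May has 31 days (175 − 31 = 144 remain).
June has 30 days (144 − 30 = 114 remain).
July has 31 days (114 − 31 = 83 remain).
August has 31 days (83 − 31 = 52 remain).
September has 30 days (52 − 30 = 22 remain).
22 into October → October 22.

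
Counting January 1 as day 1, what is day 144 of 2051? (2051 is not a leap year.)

May 24, 2051

Jan has 31 days (144 − 31 = 113 remain).
Feb has 28 days (113 − 28 = 85 remain).
Mar has 31 days (85 − 31 = 54 remain).
Apr has 30 days (54 − 30 = 24 remain).
24 into May → May 24.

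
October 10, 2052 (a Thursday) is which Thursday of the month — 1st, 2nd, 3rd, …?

2nd

Day 10 falls in week ⌈10/7⌉ of the month.
Days 1–7 hold the 1st Thursday, 8–14 the 2nd, 15–21 the 3rd, 22–28 the 4th, 29–31 the 5th.
10 is in the range for the 2nd.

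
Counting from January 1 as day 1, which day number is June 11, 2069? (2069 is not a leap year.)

162

Days in months before June: 31 + 28 + 31 + 30 + 31 = 151.
Plus 11 days into June → day 162.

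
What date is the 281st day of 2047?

Jan has 31 days (281 − 31 = 250 remain).
Feb has 28 days (250 − 28 = 222 remain).
Mar has 31 days (222 − 31 = 191 remain).
Apr has 30 days (191 − 30 = 161 remain).
May has 31 days (161 − 31 = 130 remain).
Jun has 30 days (130 − 30 = 100 remain).
Jul has 31 days (100 − 31 = 69 remain).
Aug has 31 days (69 − 31 = 38 remain).
Sep has 30 days (38 − 30 = 8 remain).
8 into Oct → Oct 8.

Oct 8, 2047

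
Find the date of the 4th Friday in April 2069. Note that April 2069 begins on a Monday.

26 April 2069

April 2069 begins on a Monday, so the first Friday is April 5 (4 days later).
The 4th Friday is 3 weeks later: 5 + 21 = 26.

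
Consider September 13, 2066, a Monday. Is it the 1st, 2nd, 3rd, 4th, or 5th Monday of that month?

2nd

Day 13 falls in week ⌈13/7⌉ of the month.
Days 1–7 hold the 1st Monday, 8–14 the 2nd, 15–21 the 3rd, 22–28 the 4th, 29–31 the 5th.
13 is in the range for the 2nd.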